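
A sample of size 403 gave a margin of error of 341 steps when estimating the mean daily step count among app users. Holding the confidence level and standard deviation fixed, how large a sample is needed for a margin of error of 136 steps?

n = 2534

Margin of error scales as 1/√n, so n₂ = n₁·(E₁/E₂)².
n₂ = 403 × (341/136)² = 403 × 6.287 = 2533.66
Round up: n₂ = 2534.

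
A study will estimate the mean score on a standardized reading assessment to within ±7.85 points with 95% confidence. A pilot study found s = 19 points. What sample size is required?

For a mean, the margin of error is E = z·σ/√n, so n = (zσ/E)².
At 95% confidence, z = 1.960.
n = (1.960 × 19 / 7.85)² = 22.51
Round up: n = 23.

n = 23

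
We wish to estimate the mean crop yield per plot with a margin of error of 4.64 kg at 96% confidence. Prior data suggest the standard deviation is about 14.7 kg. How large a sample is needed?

n = 43

For a mean, the margin of error is E = z·σ/√n, so n = (zσ/E)².
At 96% confidence, z = 2.054.
n = (2.054 × 14.7 / 4.64)² = 42.34
Round up: n = 43.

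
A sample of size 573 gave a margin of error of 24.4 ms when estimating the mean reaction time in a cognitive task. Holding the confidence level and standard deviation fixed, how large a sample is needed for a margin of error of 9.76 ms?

3582

Margin of error scales as 1/√n, so n₂ = n₁·(E₁/E₂)².
n₂ = 573 × (24.4/9.76)² = 573 × 6.25 = 3581.25
Round up: n₂ = 3582.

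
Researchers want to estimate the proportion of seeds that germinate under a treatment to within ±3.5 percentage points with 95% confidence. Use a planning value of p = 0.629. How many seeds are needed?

For a proportion with margin E = 0.035 at 95% confidence, z = 1.960.
n = p̂(1−p̂)(z/E)² = 0.629 × 0.371 × (1.960/0.035)² = 731.81
Round up: n = 732.

732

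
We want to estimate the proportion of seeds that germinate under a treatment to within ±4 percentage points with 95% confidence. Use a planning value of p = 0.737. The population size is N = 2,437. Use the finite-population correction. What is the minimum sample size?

391

For a proportion with margin E = 0.04 at 95% confidence, z = 1.960.
n = p̂(1−p̂)(z/E)² = 0.737 × 0.263 × (1.960/0.04)² = 465.39 — call this n₀.
Finite-population correction with N = 2,437: n = n₀ / (1 + (n₀−1)/N) = 465.39 / 1.191 = 390.76
Round up: n = 391.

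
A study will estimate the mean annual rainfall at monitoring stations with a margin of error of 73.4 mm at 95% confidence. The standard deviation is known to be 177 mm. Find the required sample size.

23

For a mean, the margin of error is E = z·σ/√n, so n = (zσ/E)².
At 95% confidence, z = 1.960.
n = (1.960 × 177 / 73.4)² = 22.34
Round up: n = 23.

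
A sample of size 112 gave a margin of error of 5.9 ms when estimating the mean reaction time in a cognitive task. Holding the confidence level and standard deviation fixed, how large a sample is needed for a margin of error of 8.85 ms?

50

Margin of error scales as 1/√n, so n₂ = n₁·(E₁/E₂)².
n₂ = 112 × (5.9/8.85)² = 112 × 0.4444 = 49.77
Round up: n₂ = 50.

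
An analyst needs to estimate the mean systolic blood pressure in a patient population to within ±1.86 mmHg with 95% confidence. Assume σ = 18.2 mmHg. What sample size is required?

n = 368

For a mean, the margin of error is E = z·σ/√n, so n = (zσ/E)².
At 95% confidence, z = 1.960.
n = (1.960 × 18.2 / 1.86)² = 367.81
Round up: n = 368.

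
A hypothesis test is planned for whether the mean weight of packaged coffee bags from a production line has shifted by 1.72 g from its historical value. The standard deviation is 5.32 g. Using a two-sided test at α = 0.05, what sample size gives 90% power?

For a one-sample z-test, n = ((z_{α/2} + z_β)·σ/δ)².
z_{α/2} = 1.960 (two-sided α = 0.05); z_β = 1.282 (power 90% → β = 0.1).
n = (3.242 × 5.32 / 1.72)² = 100.55
Round up: n = 101.

101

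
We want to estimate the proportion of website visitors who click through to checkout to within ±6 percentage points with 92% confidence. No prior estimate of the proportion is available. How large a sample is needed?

For a proportion with margin E = 0.06 at 92% confidence, z = 1.751.
With no prior estimate, use p = 0.5, which maximizes p(1−p) at 0.25.
n = 0.25 × (z/E)² = 0.25 × (1.751/0.06)² = 212.92
Round up: n = 213.

213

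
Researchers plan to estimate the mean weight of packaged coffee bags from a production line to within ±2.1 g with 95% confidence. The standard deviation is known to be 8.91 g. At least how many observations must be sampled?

n = 70

For a mean, the margin of error is E = z·σ/√n, so n = (zσ/E)².
At 95% confidence, z = 1.960.
n = (1.960 × 8.91 / 2.1)² = 69.16
Round up: n = 70.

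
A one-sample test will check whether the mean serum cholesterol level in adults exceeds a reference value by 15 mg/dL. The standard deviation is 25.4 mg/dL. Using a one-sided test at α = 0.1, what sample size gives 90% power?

19

For a one-sample z-test, n = ((z_α + z_β)·σ/δ)².
z_α = 1.282 (one-sided α = 0.1); z_β = 1.282 (power 90% → β = 0.1).
n = (2.564 × 25.4 / 15)² = 18.85
Round up: n = 19.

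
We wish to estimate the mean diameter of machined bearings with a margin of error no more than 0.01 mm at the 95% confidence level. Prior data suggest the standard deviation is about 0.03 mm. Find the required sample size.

35

For a mean, the margin of error is E = z·σ/√n, so n = (zσ/E)².
At 95% confidence, z = 1.960.
n = (1.960 × 0.03 / 0.01)² = 34.57
Round up: n = 35.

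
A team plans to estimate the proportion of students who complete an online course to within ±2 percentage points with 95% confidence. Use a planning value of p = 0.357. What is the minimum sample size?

For a proportion with margin E = 0.02 at 95% confidence, z = 1.960.
n = p̂(1−p̂)(z/E)² = 0.357 × 0.643 × (1.960/0.02)² = 2204.61
Round up: n = 2205.

n = 2205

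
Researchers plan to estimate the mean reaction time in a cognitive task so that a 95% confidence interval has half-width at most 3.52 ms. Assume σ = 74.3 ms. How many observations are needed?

For a mean, the margin of error is E = z·σ/√n, so n = (zσ/E)².
At 95% confidence, z = 1.960.
n = (1.960 × 74.3 / 3.52)² = 1711.61
Round up: n = 1712.

1712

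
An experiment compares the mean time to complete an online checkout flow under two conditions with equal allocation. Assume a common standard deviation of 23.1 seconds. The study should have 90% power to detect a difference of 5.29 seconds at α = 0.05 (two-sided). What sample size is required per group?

For two equal groups, n per group = 2·((z_{α/2} + z_β)·σ/δ)².
z_{α/2} = 1.960; z_β = 1.282 (power 90%).
n = 2 × (3.242 × 23.1 / 5.29)² = 2 × 200.42 = 400.84
Round up: n = 401 per group.

401 per group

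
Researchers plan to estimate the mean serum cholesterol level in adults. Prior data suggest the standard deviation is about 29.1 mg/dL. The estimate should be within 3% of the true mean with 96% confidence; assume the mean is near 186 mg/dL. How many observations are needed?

For a mean, the margin of error is E = z·σ/√n, so n = (zσ/E)².
At 96% confidence, z = 2.054.
E = 3% of 186 = 5.58 mg/dL.
n = (2.054 × 29.1 / 5.58)² = 114.74
Round up: n = 115.

115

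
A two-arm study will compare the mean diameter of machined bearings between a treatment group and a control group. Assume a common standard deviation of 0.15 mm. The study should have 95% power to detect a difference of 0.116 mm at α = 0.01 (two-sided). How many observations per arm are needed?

60 per group

For two equal groups, n per group = 2·((z_{α/2} + z_β)·σ/δ)².
z_{α/2} = 2.576; z_β = 1.645 (power 95%).
n = 2 × (4.221 × 0.15 / 0.116)² = 2 × 29.79 = 59.58
Round up: n = 60 per group.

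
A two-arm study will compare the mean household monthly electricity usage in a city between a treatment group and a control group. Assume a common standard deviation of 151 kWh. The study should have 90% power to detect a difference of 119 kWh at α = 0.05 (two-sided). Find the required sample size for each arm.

34 per group

For two equal groups, n per group = 2·((z_{α/2} + z_β)·σ/δ)².
z_{α/2} = 1.960; z_β = 1.282 (power 90%).
n = 2 × (3.242 × 151 / 119)² = 2 × 16.92 = 33.84
Round up: n = 34 per group.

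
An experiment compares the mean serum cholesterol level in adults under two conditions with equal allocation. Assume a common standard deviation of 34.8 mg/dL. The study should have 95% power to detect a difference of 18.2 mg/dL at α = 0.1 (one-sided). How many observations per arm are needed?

For two equal groups, n per group = 2·((z_α + z_β)·σ/δ)².
z_α = 1.282; z_β = 1.645 (power 95%).
n = 2 × (2.927 × 34.8 / 18.2)² = 2 × 31.32 = 62.64
Round up: n = 63 per group.

63 per group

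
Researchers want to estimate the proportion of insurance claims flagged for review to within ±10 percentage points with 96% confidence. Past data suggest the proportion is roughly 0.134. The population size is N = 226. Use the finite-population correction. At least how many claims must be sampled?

For a proportion with margin E = 0.1 at 96% confidence, z = 2.054.
n = p̂(1−p̂)(z/E)² = 0.134 × 0.866 × (2.054/0.1)² = 48.96 — call this n₀.
Finite-population correction with N = 226: n = n₀ / (1 + (n₀−1)/N) = 48.96 / 1.212 = 40.40
Round up: n = 41.

41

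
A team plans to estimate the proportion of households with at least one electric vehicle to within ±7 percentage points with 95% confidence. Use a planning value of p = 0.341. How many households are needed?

For a proportion with margin E = 0.07 at 95% confidence, z = 1.960.
n = p̂(1−p̂)(z/E)² = 0.341 × 0.659 × (1.960/0.07)² = 176.18
Round up: n = 177.

n = 177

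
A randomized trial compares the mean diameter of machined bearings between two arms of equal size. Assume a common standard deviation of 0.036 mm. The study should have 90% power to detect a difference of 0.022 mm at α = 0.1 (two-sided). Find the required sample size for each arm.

46 per group

For two equal groups, n per group = 2·((z_{α/2} + z_β)·σ/δ)².
z_{α/2} = 1.645; z_β = 1.282 (power 90%).
n = 2 × (2.927 × 0.036 / 0.022)² = 2 × 22.94 = 45.88
Round up: n = 46 per group.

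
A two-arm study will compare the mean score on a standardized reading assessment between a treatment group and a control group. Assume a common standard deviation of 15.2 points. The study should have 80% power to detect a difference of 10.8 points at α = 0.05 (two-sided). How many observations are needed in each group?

32 per group

For two equal groups, n per group = 2·((z_{α/2} + z_β)·σ/δ)².
z_{α/2} = 1.960; z_β = 0.842 (power 80%).
n = 2 × (2.802 × 15.2 / 10.8)² = 2 × 15.55 = 31.10
Round up: n = 32 per group.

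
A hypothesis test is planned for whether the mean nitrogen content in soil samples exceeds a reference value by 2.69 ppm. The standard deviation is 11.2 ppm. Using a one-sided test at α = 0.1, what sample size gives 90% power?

For a one-sample z-test, n = ((z_α + z_β)·σ/δ)².
z_α = 1.282 (one-sided α = 0.1); z_β = 1.282 (power 90% → β = 0.1).
n = (2.564 × 11.2 / 2.69)² = 113.96
Round up: n = 114.

114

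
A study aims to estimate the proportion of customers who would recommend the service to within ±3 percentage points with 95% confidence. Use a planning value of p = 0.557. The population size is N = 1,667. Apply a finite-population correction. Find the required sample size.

646

For a proportion with margin E = 0.03 at 95% confidence, z = 1.960.
n = p̂(1−p̂)(z/E)² = 0.557 × 0.443 × (1.960/0.03)² = 1053.24 — call this n₀.
Finite-population correction with N = 1,667: n = n₀ / (1 + (n₀−1)/N) = 1053.24 / 1.631 = 645.76
Round up: n = 646.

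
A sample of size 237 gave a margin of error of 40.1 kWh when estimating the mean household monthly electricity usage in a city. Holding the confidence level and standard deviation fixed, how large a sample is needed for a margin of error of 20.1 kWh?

944

Margin of error scales as 1/√n, so n₂ = n₁·(E₁/E₂)².
n₂ = 237 × (40.1/20.1)² = 237 × 3.98 = 943.26
Round up: n₂ = 944.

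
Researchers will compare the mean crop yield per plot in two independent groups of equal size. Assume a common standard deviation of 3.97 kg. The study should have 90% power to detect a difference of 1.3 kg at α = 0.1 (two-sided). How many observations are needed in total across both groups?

320 total

For two equal groups, n per group = 2·((z_{α/2} + z_β)·σ/δ)².
z_{α/2} = 1.645; z_β = 1.282 (power 90%).
n = 2 × (2.927 × 3.97 / 1.3)² = 2 × 79.90 = 159.80
Round up: n = 160 per group.
Total across both groups: 2 × 160 = 320.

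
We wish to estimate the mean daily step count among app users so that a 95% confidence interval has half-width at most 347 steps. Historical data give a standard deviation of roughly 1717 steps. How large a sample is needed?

For a mean, the margin of error is E = z·σ/√n, so n = (zσ/E)².
At 95% confidence, z = 1.960.
n = (1.960 × 1717 / 347)² = 94.06
Round up: n = 95.

95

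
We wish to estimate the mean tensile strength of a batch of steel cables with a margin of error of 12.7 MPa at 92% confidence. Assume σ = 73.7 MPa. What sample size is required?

104

For a mean, the margin of error is E = z·σ/√n, so n = (zσ/E)².
At 92% confidence, z = 1.751.
n = (1.751 × 73.7 / 12.7)² = 103.25
Round up: n = 104.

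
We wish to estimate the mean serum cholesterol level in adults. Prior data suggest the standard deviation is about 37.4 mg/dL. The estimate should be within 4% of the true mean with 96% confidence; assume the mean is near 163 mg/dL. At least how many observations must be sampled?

For a mean, the margin of error is E = z·σ/√n, so n = (zσ/E)².
At 96% confidence, z = 2.054.
E = 4% of 163 = 6.52 mg/dL.
n = (2.054 × 37.4 / 6.52)² = 138.82
Round up: n = 139.

139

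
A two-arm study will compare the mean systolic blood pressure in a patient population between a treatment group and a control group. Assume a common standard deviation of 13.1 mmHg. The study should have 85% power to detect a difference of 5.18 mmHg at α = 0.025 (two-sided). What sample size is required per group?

For two equal groups, n per group = 2·((z_{α/2} + z_β)·σ/δ)².
z_{α/2} = 2.241; z_β = 1.036 (power 85%).
n = 2 × (3.277 × 13.1 / 5.18)² = 2 × 68.68 = 137.36
Round up: n = 138 per group.

138 per group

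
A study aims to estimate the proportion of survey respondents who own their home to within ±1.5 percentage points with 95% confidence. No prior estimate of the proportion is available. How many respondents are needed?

4269

For a proportion with margin E = 0.015 at 95% confidence, z = 1.960.
With no prior estimate, use p = 0.5, which maximizes p(1−p) at 0.25.
n = 0.25 × (z/E)² = 0.25 × (1.960/0.015)² = 4268.44
Round up: n = 4269.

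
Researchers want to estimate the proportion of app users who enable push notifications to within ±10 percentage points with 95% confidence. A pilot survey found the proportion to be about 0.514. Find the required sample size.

For a proportion with margin E = 0.1 at 95% confidence, z = 1.960.
n = p̂(1−p̂)(z/E)² = 0.514 × 0.486 × (1.960/0.1)² = 95.96
Round up: n = 96.

96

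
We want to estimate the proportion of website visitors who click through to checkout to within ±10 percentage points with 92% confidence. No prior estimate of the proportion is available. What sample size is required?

For a proportion with margin E = 0.1 at 92% confidence, z = 1.751.
With no prior estimate, use p = 0.5, which maximizes p(1−p) at 0.25.
n = 0.25 × (z/E)² = 0.25 × (1.751/0.1)² = 76.65
Round up: n = 77.

77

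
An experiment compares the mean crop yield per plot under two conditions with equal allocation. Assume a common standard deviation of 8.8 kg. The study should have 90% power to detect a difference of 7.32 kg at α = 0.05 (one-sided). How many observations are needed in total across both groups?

For two equal groups, n per group = 2·((z_α + z_β)·σ/δ)².
z_α = 1.645; z_β = 1.282 (power 90%).
n = 2 × (2.927 × 8.8 / 7.32)² = 2 × 12.38 = 24.76
Round up: n = 25 per group.
Total across both groups: 2 × 25 = 50.

50 total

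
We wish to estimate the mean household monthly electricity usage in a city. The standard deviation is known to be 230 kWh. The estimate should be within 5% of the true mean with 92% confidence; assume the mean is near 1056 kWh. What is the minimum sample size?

For a mean, the margin of error is E = z·σ/√n, so n = (zσ/E)².
At 92% confidence, z = 1.751.
E = 5% of 1056 = 52.8 kWh.
n = (1.751 × 230 / 52.8)² = 58.18
Round up: n = 59.

n = 59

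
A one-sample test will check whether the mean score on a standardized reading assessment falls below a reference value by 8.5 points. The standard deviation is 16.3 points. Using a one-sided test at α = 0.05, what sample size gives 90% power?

For a one-sample z-test, n = ((z_α + z_β)·σ/δ)².
z_α = 1.645 (one-sided α = 0.05); z_β = 1.282 (power 90% → β = 0.1).
n = (2.927 × 16.3 / 8.5)² = 31.51
Round up: n = 32.

32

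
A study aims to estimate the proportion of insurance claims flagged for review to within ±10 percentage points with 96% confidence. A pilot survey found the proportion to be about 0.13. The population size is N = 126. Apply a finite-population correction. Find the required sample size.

n = 35

For a proportion with margin E = 0.1 at 96% confidence, z = 2.054.
n = p̂(1−p̂)(z/E)² = 0.13 × 0.87 × (2.054/0.1)² = 47.72 — call this n₀.
Finite-population correction with N = 126: n = n₀ / (1 + (n₀−1)/N) = 47.72 / 1.371 = 34.81
Round up: n = 35.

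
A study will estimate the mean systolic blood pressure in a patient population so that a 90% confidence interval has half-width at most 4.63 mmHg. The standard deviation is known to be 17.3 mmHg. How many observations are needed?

For a mean, the margin of error is E = z·σ/√n, so n = (zσ/E)².
At 90% confidence, z = 1.645.
n = (1.645 × 17.3 / 4.63)² = 37.78
Round up: n = 38.

38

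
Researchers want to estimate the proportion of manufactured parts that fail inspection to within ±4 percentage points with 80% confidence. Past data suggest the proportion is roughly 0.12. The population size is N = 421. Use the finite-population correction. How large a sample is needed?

87

For a proportion with margin E = 0.04 at 80% confidence, z = 1.282.
n = p̂(1−p̂)(z/E)² = 0.12 × 0.88 × (1.282/0.04)² = 108.47 — call this n₀.
Finite-population correction with N = 421: n = n₀ / (1 + (n₀−1)/N) = 108.47 / 1.255 = 86.43
Round up: n = 87.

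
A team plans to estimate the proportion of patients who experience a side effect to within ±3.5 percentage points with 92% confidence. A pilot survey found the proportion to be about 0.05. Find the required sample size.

For a proportion with margin E = 0.035 at 92% confidence, z = 1.751.
n = p̂(1−p̂)(z/E)² = 0.05 × 0.95 × (1.751/0.035)² = 118.89
Round up: n = 119.

n = 119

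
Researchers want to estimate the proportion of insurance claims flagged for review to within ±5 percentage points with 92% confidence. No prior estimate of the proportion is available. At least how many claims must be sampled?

n = 307

For a proportion with margin E = 0.05 at 92% confidence, z = 1.751.
With no prior estimate, use p = 0.5, which maximizes p(1−p) at 0.25.
n = 0.25 × (z/E)² = 0.25 × (1.751/0.05)² = 306.60
Round up: n = 307.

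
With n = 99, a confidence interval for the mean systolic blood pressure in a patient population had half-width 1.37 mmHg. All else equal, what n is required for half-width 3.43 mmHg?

Margin of error scales as 1/√n, so n₂ = n₁·(E₁/E₂)².
n₂ = 99 × (1.37/3.43)² = 99 × 0.1595 = 15.79
Round up: n₂ = 16.

16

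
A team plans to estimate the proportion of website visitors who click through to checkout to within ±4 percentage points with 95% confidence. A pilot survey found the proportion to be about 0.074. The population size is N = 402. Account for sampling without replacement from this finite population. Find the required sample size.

n = 117

For a proportion with margin E = 0.04 at 95% confidence, z = 1.960.
n = p̂(1−p̂)(z/E)² = 0.074 × 0.926 × (1.960/0.04)² = 164.53 — call this n₀.
Finite-population correction with N = 402: n = n₀ / (1 + (n₀−1)/N) = 164.53 / 1.407 = 116.94
Round up: n = 117.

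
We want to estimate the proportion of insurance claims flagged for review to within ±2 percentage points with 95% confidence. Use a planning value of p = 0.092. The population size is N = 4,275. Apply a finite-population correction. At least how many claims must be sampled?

For a proportion with margin E = 0.02 at 95% confidence, z = 1.960.
n = p̂(1−p̂)(z/E)² = 0.092 × 0.908 × (1.960/0.02)² = 802.28 — call this n₀.
Finite-population correction with N = 4,275: n = n₀ / (1 + (n₀−1)/N) = 802.28 / 1.187 = 675.89
Round up: n = 676.

n = 676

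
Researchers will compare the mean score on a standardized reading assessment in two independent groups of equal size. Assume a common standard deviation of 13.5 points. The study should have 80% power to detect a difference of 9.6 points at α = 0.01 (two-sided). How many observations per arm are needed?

47 per group

For two equal groups, n per group = 2·((z_{α/2} + z_β)·σ/δ)².
z_{α/2} = 2.576; z_β = 0.842 (power 80%).
n = 2 × (3.418 × 13.5 / 9.6)² = 2 × 23.10 = 46.20
Round up: n = 47 per group.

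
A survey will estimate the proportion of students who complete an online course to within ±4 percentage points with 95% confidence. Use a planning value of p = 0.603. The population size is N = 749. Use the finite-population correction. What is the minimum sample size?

For a proportion with margin E = 0.04 at 95% confidence, z = 1.960.
n = p̂(1−p̂)(z/E)² = 0.603 × 0.397 × (1.960/0.04)² = 574.78 — call this n₀.
Finite-population correction with N = 749: n = n₀ / (1 + (n₀−1)/N) = 574.78 / 1.766 = 325.47
Round up: n = 326.

326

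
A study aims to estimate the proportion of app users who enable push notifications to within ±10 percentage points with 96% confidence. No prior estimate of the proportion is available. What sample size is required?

For a proportion with margin E = 0.1 at 96% confidence, z = 2.054.
With no prior estimate, use p = 0.5, which maximizes p(1−p) at 0.25.
n = 0.25 × (z/E)² = 0.25 × (2.054/0.1)² = 105.47
Round up: n = 106.

n = 106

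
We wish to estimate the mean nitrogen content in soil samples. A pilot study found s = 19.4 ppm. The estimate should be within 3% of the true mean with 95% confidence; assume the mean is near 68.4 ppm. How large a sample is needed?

n = 344

For a mean, the margin of error is E = z·σ/√n, so n = (zσ/E)².
At 95% confidence, z = 1.960.
E = 3% of 68.4 = 2.052 ppm.
n = (1.960 × 19.4 / 2.052)² = 343.37
Round up: n = 344.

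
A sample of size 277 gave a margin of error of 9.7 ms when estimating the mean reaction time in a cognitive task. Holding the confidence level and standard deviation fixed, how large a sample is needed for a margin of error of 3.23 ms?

n = 2499

Margin of error scales as 1/√n, so n₂ = n₁·(E₁/E₂)².
n₂ = 277 × (9.7/3.23)² = 277 × 9.019 = 2498.26
Round up: n₂ = 2499.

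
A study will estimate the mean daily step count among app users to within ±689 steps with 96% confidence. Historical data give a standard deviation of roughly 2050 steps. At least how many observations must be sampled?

38

For a mean, the margin of error is E = z·σ/√n, so n = (zσ/E)².
At 96% confidence, z = 2.054.
n = (2.054 × 2050 / 689)² = 37.35
Round up: n = 38.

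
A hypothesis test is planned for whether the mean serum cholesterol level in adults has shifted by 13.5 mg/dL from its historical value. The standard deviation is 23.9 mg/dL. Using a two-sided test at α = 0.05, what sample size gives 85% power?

For a one-sample z-test, n = ((z_{α/2} + z_β)·σ/δ)².
z_{α/2} = 1.960 (two-sided α = 0.05); z_β = 1.036 (power 85% → β = 0.15).
n = (2.996 × 23.9 / 13.5)² = 28.13
Round up: n = 29.

29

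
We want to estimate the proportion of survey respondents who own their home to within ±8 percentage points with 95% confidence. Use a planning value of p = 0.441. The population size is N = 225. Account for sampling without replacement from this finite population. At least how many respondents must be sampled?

For a proportion with margin E = 0.08 at 95% confidence, z = 1.960.
n = p̂(1−p̂)(z/E)² = 0.441 × 0.559 × (1.960/0.08)² = 147.97 — call this n₀.
Finite-population correction with N = 225: n = n₀ / (1 + (n₀−1)/N) = 147.97 / 1.653 = 89.52
Round up: n = 90.

90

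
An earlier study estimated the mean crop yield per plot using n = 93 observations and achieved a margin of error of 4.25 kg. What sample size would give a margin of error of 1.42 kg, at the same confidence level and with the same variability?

834

Margin of error scales as 1/√n, so n₂ = n₁·(E₁/E₂)².
n₂ = 93 × (4.25/1.42)² = 93 × 8.958 = 833.09
Round up: n₂ = 834.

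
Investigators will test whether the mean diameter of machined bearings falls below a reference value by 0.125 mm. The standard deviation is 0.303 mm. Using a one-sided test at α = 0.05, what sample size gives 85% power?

43

For a one-sample z-test, n = ((z_α + z_β)·σ/δ)².
z_α = 1.645 (one-sided α = 0.05); z_β = 1.036 (power 85% → β = 0.15).
n = (2.681 × 0.303 / 0.125)² = 42.23
Round up: n = 43.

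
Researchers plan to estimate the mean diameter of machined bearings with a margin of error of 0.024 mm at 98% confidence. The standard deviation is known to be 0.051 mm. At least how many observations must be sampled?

25

For a mean, the margin of error is E = z·σ/√n, so n = (zσ/E)².
At 98% confidence, z = 2.326.
n = (2.326 × 0.051 / 0.024)² = 24.43
Round up: n = 25.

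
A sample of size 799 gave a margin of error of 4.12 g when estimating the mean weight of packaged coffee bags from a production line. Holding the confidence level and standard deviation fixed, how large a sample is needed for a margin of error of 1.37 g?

n = 7227

Margin of error scales as 1/√n, so n₂ = n₁·(E₁/E₂)².
n₂ = 799 × (4.12/1.37)² = 799 × 9.044 = 7226.16
Round up: n₂ = 7227.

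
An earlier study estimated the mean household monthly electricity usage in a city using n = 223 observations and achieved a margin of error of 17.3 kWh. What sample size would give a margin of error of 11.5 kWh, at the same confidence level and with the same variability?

n = 505

Margin of error scales as 1/√n, so n₂ = n₁·(E₁/E₂)².
n₂ = 223 × (17.3/11.5)² = 223 × 2.263 = 504.65
Round up: n₂ = 505.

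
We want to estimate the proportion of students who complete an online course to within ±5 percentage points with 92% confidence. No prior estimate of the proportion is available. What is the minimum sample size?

For a proportion with margin E = 0.05 at 92% confidence, z = 1.751.
With no prior estimate, use p = 0.5, which maximizes p(1−p) at 0.25.
n = 0.25 × (z/E)² = 0.25 × (1.751/0.05)² = 306.60
Round up: n = 307.

n = 307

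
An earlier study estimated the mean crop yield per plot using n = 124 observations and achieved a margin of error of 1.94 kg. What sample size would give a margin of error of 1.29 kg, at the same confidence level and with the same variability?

Margin of error scales as 1/√n, so n₂ = n₁·(E₁/E₂)².
n₂ = 124 × (1.94/1.29)² = 124 × 2.262 = 280.49
Round up: n₂ = 281.

n = 281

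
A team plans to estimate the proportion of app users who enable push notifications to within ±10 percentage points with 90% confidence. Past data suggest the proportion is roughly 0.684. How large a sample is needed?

For a proportion with margin E = 0.1 at 90% confidence, z = 1.645.
n = p̂(1−p̂)(z/E)² = 0.684 × 0.316 × (1.645/0.1)² = 58.49
Round up: n = 59.

59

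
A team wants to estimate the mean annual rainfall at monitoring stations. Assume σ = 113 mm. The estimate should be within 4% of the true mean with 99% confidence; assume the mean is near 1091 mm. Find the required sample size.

45

For a mean, the margin of error is E = z·σ/√n, so n = (zσ/E)².
At 99% confidence, z = 2.576.
E = 4% of 1091 = 43.64 mm.
n = (2.576 × 113 / 43.64)² = 44.49
Round up: n = 45.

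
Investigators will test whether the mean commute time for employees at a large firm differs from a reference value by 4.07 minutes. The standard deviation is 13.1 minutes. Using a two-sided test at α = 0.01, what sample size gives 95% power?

185

For a one-sample z-test, n = ((z_{α/2} + z_β)·σ/δ)².
z_{α/2} = 2.576 (two-sided α = 0.01); z_β = 1.645 (power 95% → β = 0.05).
n = (4.221 × 13.1 / 4.07)² = 184.58
Round up: n = 185.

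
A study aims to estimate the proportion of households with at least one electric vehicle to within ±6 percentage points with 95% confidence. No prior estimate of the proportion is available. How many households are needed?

For a proportion with margin E = 0.06 at 95% confidence, z = 1.960.
With no prior estimate, use p = 0.5, which maximizes p(1−p) at 0.25.
n = 0.25 × (z/E)² = 0.25 × (1.960/0.06)² = 266.78
Round up: n = 267.

267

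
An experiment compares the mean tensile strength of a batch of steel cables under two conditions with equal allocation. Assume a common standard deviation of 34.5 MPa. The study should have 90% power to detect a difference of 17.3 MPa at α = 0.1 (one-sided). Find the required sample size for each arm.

For two equal groups, n per group = 2·((z_α + z_β)·σ/δ)².
z_α = 1.282; z_β = 1.282 (power 90%).
n = 2 × (2.564 × 34.5 / 17.3)² = 2 × 26.14 = 52.28
Round up: n = 53 per group.

53 per group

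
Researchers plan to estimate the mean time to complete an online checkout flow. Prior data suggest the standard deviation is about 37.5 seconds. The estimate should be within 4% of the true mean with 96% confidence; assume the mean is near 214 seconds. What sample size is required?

For a mean, the margin of error is E = z·σ/√n, so n = (zσ/E)².
At 96% confidence, z = 2.054.
E = 4% of 214 = 8.56 seconds.
n = (2.054 × 37.5 / 8.56)² = 80.97
Round up: n = 81.

n = 81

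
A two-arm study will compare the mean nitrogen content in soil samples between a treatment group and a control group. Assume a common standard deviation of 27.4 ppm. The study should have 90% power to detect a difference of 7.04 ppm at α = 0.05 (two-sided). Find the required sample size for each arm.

319 per group

For two equal groups, n per group = 2·((z_{α/2} + z_β)·σ/δ)².
z_{α/2} = 1.960; z_β = 1.282 (power 90%).
n = 2 × (3.242 × 27.4 / 7.04)² = 2 × 159.21 = 318.42
Round up: n = 319 per group.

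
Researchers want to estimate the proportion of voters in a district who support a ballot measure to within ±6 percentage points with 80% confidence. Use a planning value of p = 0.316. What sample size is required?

99

For a proportion with margin E = 0.06 at 80% confidence, z = 1.282.
n = p̂(1−p̂)(z/E)² = 0.316 × 0.684 × (1.282/0.06)² = 98.68
Round up: n = 99.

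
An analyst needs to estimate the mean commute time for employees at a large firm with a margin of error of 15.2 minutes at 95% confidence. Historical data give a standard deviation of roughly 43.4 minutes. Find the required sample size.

For a mean, the margin of error is E = z·σ/√n, so n = (zσ/E)².
At 95% confidence, z = 1.960.
n = (1.960 × 43.4 / 15.2)² = 31.32
Round up: n = 32.

n = 32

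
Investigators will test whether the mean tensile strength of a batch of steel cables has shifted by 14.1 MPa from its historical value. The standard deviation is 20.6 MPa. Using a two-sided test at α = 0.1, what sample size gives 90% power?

19

For a one-sample z-test, n = ((z_{α/2} + z_β)·σ/δ)².
z_{α/2} = 1.645 (two-sided α = 0.1); z_β = 1.282 (power 90% → β = 0.1).
n = (2.927 × 20.6 / 14.1)² = 18.29
Round up: n = 19.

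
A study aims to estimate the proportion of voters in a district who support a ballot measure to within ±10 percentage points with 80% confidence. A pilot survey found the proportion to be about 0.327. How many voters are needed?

For a proportion with margin E = 0.1 at 80% confidence, z = 1.282.
n = p̂(1−p̂)(z/E)² = 0.327 × 0.673 × (1.282/0.1)² = 36.17
Round up: n = 37.

37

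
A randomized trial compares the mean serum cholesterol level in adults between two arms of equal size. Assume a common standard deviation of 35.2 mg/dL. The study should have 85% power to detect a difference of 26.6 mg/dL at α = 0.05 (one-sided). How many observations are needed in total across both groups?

52 total

For two equal groups, n per group = 2·((z_α + z_β)·σ/δ)².
z_α = 1.645; z_β = 1.036 (power 85%).
n = 2 × (2.681 × 35.2 / 26.6)² = 2 × 12.59 = 25.18
Round up: n = 26 per group.
Total across both groups: 2 × 26 = 52.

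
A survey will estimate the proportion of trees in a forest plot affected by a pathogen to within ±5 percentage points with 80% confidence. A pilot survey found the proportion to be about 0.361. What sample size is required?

For a proportion with margin E = 0.05 at 80% confidence, z = 1.282.
n = p̂(1−p̂)(z/E)² = 0.361 × 0.639 × (1.282/0.05)² = 151.65
Round up: n = 152.

n = 152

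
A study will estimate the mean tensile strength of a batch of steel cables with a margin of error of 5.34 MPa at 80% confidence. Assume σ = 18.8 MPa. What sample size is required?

21

For a mean, the margin of error is E = z·σ/√n, so n = (zσ/E)².
At 80% confidence, z = 1.282.
n = (1.282 × 18.8 / 5.34)² = 20.37
Round up: n = 21.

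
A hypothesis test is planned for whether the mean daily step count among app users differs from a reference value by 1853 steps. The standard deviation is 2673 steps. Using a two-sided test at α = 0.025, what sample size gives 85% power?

23

For a one-sample z-test, n = ((z_{α/2} + z_β)·σ/δ)².
z_{α/2} = 2.241 (two-sided α = 0.025); z_β = 1.036 (power 85% → β = 0.15).
n = (3.277 × 2673 / 1853)² = 22.35
Round up: n = 23.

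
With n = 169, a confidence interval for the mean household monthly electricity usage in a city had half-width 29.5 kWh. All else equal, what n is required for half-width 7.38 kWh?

2701

Margin of error scales as 1/√n, so n₂ = n₁·(E₁/E₂)².
n₂ = 169 × (29.5/7.38)² = 169 × 15.98 = 2700.62
Round up: n₂ = 2701.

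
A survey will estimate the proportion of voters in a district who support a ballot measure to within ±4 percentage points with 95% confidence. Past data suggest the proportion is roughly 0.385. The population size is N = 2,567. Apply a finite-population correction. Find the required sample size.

For a proportion with margin E = 0.04 at 95% confidence, z = 1.960.
n = p̂(1−p̂)(z/E)² = 0.385 × 0.615 × (1.960/0.04)² = 568.50 — call this n₀.
Finite-population correction with N = 2,567: n = n₀ / (1 + (n₀−1)/N) = 568.50 / 1.221 = 465.60
Round up: n = 466.

466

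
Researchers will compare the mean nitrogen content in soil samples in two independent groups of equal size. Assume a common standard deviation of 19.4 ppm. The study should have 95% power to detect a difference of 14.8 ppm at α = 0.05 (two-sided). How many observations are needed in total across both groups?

For two equal groups, n per group = 2·((z_{α/2} + z_β)·σ/δ)².
z_{α/2} = 1.960; z_β = 1.645 (power 95%).
n = 2 × (3.605 × 19.4 / 14.8)² = 2 × 22.33 = 44.66
Round up: n = 45 per group.
Total across both groups: 2 × 45 = 90.

90 total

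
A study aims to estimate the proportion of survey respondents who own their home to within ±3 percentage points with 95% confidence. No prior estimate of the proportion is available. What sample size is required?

1068

For a proportion with margin E = 0.03 at 95% confidence, z = 1.960.
With no prior estimate, use p = 0.5, which maximizes p(1−p) at 0.25.
n = 0.25 × (z/E)² = 0.25 × (1.960/0.03)² = 1067.11
Round up: n = 1068.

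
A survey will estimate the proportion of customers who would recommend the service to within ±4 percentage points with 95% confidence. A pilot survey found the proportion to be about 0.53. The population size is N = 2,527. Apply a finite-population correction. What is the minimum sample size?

For a proportion with margin E = 0.04 at 95% confidence, z = 1.960.
n = p̂(1−p̂)(z/E)² = 0.53 × 0.47 × (1.960/0.04)² = 598.09 — call this n₀.
Finite-population correction with N = 2,527: n = n₀ / (1 + (n₀−1)/N) = 598.09 / 1.236 = 483.89
Round up: n = 484.

484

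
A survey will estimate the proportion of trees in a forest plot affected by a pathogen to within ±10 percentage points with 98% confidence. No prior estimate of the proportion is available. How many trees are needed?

n = 136

For a proportion with margin E = 0.1 at 98% confidence, z = 2.326.
With no prior estimate, use p = 0.5, which maximizes p(1−p) at 0.25.
n = 0.25 × (z/E)² = 0.25 × (2.326/0.1)² = 135.26
Round up: n = 136.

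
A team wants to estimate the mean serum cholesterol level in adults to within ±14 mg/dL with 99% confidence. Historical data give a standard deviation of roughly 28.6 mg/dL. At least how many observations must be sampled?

For a mean, the margin of error is E = z·σ/√n, so n = (zσ/E)².
At 99% confidence, z = 2.576.
n = (2.576 × 28.6 / 14)² = 27.69
Round up: n = 28.

28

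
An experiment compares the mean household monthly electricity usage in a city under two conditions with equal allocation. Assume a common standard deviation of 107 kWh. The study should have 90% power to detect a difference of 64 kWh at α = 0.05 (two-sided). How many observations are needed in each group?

For two equal groups, n per group = 2·((z_{α/2} + z_β)·σ/δ)².
z_{α/2} = 1.960; z_β = 1.282 (power 90%).
n = 2 × (3.242 × 107 / 64)² = 2 × 29.38 = 58.76
Round up: n = 59 per group.

59 per group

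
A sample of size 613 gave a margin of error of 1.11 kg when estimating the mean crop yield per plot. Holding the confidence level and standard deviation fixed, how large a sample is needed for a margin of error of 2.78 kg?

98

Margin of error scales as 1/√n, so n₂ = n₁·(E₁/E₂)².
n₂ = 613 × (1.11/2.78)² = 613 × 0.1594 = 97.71
Round up: n₂ = 98.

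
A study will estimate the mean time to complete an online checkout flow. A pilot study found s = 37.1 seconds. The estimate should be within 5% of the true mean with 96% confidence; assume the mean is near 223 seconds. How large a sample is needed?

47

For a mean, the margin of error is E = z·σ/√n, so n = (zσ/E)².
At 96% confidence, z = 2.054.
E = 5% of 223 = 11.15 seconds.
n = (2.054 × 37.1 / 11.15)² = 46.71
Round up: n = 47.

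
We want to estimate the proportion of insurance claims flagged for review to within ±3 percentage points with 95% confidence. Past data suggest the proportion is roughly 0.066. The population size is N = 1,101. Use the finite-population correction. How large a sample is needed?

For a proportion with margin E = 0.03 at 95% confidence, z = 1.960.
n = p̂(1−p̂)(z/E)² = 0.066 × 0.934 × (1.960/0.03)² = 263.12 — call this n₀.
Finite-population correction with N = 1,101: n = n₀ / (1 + (n₀−1)/N) = 263.12 / 1.238 = 212.54
Round up: n = 213.

n = 213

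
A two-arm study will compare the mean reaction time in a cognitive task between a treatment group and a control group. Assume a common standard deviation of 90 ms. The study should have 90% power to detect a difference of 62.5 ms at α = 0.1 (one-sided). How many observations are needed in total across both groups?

For two equal groups, n per group = 2·((z_α + z_β)·σ/δ)².
z_α = 1.282; z_β = 1.282 (power 90%).
n = 2 × (2.564 × 90 / 62.5)² = 2 × 13.63 = 27.26
Round up: n = 28 per group.
Total across both groups: 2 × 28 = 56.

56 total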